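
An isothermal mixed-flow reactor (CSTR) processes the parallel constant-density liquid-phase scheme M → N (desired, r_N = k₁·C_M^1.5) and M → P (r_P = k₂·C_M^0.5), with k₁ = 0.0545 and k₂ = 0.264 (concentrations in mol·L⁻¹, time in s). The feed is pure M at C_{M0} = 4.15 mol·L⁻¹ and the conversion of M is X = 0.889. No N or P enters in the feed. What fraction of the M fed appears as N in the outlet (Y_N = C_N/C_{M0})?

Exit C_M = C_{M0}(1−X) = 4.15×0.111 = 0.4607 mol·L⁻¹.
A CSTR operates uniformly at the exit composition, giving r_N = 0.01704 and r_P = 0.1792 (each k·C_M^n at C_M = 0.4607).
Fraction of consumed M going to N: r_N/(r_N+r_P) = 0.08684.
C_N = 0.08684·C_{M0}·X = 0.08684×4.15×0.889 = 0.320 mol·L⁻¹; Y_N = C_N/C_{M0} = 0.0772.

0.0772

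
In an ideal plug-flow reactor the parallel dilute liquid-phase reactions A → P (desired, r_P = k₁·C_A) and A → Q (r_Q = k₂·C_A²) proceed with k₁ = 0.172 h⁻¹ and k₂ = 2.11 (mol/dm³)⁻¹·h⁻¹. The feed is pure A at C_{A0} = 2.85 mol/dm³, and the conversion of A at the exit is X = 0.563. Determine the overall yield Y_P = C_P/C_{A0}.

C_A = C_{A0}(1−X) = 1.245 mol/dm³.
Along a PFR/batch, dC_P/dC_A = −r_P/(r_P+r_Q) = −k₁/(k₁+k₂·C_A).
Integrating from C_{A0} to C_A: C_P = (0.172/2.11)·ln[(0.172+2.11·2.85)/(0.172+2.11·1.25)] = 0.08152·ln(6.185/2.800) = 0.06461 mol/dm³.
Y_P = C_P/C_{A0} = 0.06461/2.85 = 0.0227.

0.0227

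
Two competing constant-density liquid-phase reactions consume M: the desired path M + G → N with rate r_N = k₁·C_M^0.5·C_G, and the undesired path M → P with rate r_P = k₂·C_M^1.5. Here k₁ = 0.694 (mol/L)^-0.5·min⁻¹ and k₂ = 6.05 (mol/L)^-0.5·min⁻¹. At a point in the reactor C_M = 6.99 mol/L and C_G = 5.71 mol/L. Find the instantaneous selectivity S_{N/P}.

0.0937

S_{N/P} = r_N/r_P = (k₁·C_M^0.5·C_G)/(k₂·C_M^1.5) = (k₁/k₂)·C_M⁻¹·C_G.
= (0.694×6.990^0.5×5.710) / (6.05×6.990^1.5) = 10.48/111.8 = 0.0937.
The undesired path is higher order in M, so low C_M (CSTR or dilute feed) favours N.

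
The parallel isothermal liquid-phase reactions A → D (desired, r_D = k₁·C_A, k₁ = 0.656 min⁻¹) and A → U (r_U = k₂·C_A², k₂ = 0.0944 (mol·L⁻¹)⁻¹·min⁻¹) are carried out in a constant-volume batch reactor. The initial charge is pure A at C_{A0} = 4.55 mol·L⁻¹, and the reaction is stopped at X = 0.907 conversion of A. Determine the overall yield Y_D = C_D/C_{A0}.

0.679

C_A = C_{A0}(1−X) = 0.4231 mol·L⁻¹.
Along a PFR/batch, dC_D/dC_A = −r_D/(r_D+r_U) = −k₁/(k₁+k₂·C_A).
Integrating from C_{A0} to C_A: C_D = (0.656/0.0944)·ln[(0.656+0.0944·4.55)/(0.656+0.0944·0.423)] = 6.949·ln(1.086/0.6959) = 3.089 mol·L⁻¹.
Y_D = C_D/C_{A0} = 3.089/4.55 = 0.679.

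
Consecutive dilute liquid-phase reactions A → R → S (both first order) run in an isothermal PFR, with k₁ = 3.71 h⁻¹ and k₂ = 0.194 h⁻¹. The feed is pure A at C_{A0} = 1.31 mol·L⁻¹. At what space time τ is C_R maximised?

0.839 h

The intermediate peaks when r₁ = r₂, i.e. k₁e^(−k₁τ) = k₂e^(−k₂τ), giving τ_opt = ln(k₂/k₁)/(k₂−k₁).
= ln(0.194/3.71)/(0.194−3.71) = ln(0.05229)/-3.516 = -2.951/-3.516 = 0.839 h.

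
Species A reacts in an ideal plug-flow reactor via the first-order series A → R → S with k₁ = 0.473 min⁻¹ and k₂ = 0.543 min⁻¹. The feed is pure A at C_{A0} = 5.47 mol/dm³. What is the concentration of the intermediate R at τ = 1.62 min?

1.84 mol/dm³

The intermediate concentration in a first-order A→B→C sequence is C_R = k₁C_{A0}(e^(−k₁τ) − e^(−k₂τ))/(k₂−k₁).
e^(−k₁τ) = e^(−0.473×1.62) = e^(−0.7663) = 0.4647; e^(−k₂τ) = e^(−0.8797) = 0.4149.
C_R = 0.473×5.47/(0.543−0.473) × (0.4647−0.4149) = 36.96×0.04982 = 1.842 mol/dm³.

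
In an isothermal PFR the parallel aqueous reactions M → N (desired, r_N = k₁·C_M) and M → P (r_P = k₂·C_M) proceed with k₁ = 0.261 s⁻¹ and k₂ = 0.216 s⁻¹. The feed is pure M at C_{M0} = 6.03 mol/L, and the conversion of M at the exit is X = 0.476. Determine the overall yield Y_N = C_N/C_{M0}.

0.260

C_M = C_{M0}(1−X) = 3.160 mol/L.
Both paths are first order in M, so the instantaneous fraction to N is constant: dC_N/d(−C_M) = k₁/(k₁+k₂) = 0.5472.
C_N = 0.5472·(C_{M0}−C_M) = 0.5472×2.870 = 1.57 mol/L.
Y_N = C_N/C_{M0} = 1.571/6.03 = 0.260.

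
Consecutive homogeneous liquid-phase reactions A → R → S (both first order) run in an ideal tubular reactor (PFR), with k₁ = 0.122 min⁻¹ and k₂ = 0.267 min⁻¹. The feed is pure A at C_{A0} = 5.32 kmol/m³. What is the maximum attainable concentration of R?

For a first-order series the maximum intermediate yield is C_{R,max}/C_{A0} = (k₁/k₂)^[k₂/(k₂−k₁)].
= (0.122/0.267)^(0.267/(0.267−0.122)) = (0.4569)^(1.841) = 0.2364.
C_{R,max} = 0.2364×5.32 = 1.26 kmol/m³.

1.26 kmol/m³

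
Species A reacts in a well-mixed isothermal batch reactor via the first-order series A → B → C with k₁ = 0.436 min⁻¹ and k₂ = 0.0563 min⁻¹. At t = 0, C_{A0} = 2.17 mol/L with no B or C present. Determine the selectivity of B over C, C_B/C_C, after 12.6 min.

1.29

The intermediate concentration in a first-order A→B→C sequence is C_B = k₁C_{A0}(e^(−k₁t) − e^(−k₂t))/(k₂−k₁).
e^(−k₁t) = e^(−0.436×12.6) = e^(−5.494) = 0.004113; e^(−k₂t) = e^(−0.7094) = 0.4919.
C_B = 0.436×2.17/(0.0563−0.436) × (0.004113−0.4919) = (-2.492)×(-0.4878) = 1.216 mol/L.
C_A = C_{A0}e^(−k₁t) = 0.008925 mol/L, so C_C = C_{A0}−C_A−C_B = 0.9455 mol/L; C_B/C_C = 1.29.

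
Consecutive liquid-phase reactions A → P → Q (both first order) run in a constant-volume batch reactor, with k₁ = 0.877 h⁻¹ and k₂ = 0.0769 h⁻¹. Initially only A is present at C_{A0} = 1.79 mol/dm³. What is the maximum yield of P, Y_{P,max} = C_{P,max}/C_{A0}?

0.791

At the optimum, C_{P,max}/C_{A0} = (k₁/k₂)^[k₂/(k₂−k₁)].
= (0.877/0.0769)^(0.0769/(0.0769−0.877)) = (11.40)^(-0.09611) = 0.7914.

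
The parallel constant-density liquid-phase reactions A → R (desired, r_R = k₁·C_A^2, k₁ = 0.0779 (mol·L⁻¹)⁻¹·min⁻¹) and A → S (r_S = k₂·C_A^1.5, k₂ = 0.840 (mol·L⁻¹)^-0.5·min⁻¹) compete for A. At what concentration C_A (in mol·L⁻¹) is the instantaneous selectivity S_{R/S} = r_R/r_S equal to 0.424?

20.9 mol·L⁻¹

S_{R/S} = (k₁/k₂)·C_A^0.5 ⇒ C_A = (S·k₂/k₁)^(2).
= (0.424×0.840/0.0779)^(2) = (4.572)^(2) = 20.9 mol·L⁻¹.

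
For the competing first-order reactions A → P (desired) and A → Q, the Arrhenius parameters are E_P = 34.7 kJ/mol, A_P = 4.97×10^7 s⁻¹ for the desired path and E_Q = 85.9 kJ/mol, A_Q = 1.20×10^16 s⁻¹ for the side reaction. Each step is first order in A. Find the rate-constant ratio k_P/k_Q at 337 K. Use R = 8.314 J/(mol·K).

0.358

With equal orders, S_{P/Q} = k_P/k_Q = (A_P/A_Q)·exp[(E_Q−E_P)/(RT)].
(E_Q−E_P)/(RT) = (85.9−34.7)×10³/(8.314×337) = 51200/2802 = 18.27.
k_P/k_Q = (4.97×10^7/1.20×10^16)·exp(18.27) = 4.142×10^-9 × 8.634×10^7 = 0.358.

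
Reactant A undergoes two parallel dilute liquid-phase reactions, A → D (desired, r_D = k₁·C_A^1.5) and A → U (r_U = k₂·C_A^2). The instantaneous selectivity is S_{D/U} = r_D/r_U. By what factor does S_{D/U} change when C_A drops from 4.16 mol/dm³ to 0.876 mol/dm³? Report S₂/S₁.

2.18

S_{D/U} = (k₁/k₂)·C_A^-0.5, so S₂/S₁ = (C_{A,2}/C_{A,1})^-0.5.
= (0.876/4.16)^(-0.5) = (0.2106)^(-0.5) = 2.18.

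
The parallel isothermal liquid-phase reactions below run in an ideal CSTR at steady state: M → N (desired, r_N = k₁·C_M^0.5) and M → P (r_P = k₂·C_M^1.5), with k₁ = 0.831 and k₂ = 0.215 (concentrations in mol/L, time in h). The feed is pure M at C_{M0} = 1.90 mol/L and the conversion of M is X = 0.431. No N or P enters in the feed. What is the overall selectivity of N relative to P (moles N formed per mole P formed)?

3.58

Exit C_M = C_{M0}(1−X) = 1.90×0.569 = 1.081 mol/L.
Rates in a CSTR are evaluated at the outlet concentration: r_N = 0.831×1.081^0.5 = 0.8640, r_P = 0.215×1.081^1.5 = 0.2417.
Overall selectivity = C_N/C_P = r_Nτ/(r_Pτ) = r_N/r_P = 3.58.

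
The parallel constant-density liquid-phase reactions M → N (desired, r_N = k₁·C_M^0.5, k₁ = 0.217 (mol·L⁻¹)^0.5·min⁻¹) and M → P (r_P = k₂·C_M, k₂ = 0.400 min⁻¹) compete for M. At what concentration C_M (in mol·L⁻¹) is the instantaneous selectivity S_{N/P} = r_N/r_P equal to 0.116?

S_{N/P} = (k₁/k₂)·C_M^-0.5 ⇒ C_M = (S·k₂/k₁)^(-2).
= (0.116×0.400/0.217)^(-2) = (0.2138)^(-2) = 21.9 mol·L⁻¹.

21.9 mol·L⁻¹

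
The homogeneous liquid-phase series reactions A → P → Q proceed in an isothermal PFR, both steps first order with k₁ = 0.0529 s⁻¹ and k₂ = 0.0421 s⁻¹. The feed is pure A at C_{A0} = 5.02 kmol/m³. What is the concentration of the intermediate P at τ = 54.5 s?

For first-order series with pure A initially, C_P(τ) = k₁C_{A0}/(k₂−k₁)·(e^(−k₁τ) − e^(−k₂τ)).
e^(−k₁τ) = e^(−0.0529×54.5) = e^(−2.883) = 0.05596; e^(−k₂τ) = e^(−2.294) = 0.1008.
C_P = 0.0529×5.02/(0.0421−0.0529) × (0.05596−0.1008) = (-24.59)×(-0.04485) = 1.103 kmol/m³.

1.10 kmol/m³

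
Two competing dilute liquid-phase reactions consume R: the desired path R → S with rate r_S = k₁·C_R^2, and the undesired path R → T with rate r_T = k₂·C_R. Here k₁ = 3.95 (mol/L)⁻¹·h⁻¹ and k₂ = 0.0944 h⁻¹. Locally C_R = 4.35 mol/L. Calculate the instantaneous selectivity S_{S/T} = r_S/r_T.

182

S_{S/T} = r_S/r_T = (k₁·C_R^2)/(k₂·C_R) = (k₁/k₂)·C_R.
= (3.95×4.350^2) / (0.0944×4.350) = 74.74/0.4106 = 182.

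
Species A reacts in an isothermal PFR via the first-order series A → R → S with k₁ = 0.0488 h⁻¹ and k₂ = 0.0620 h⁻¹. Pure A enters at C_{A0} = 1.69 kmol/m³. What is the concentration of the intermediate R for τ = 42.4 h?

For first-order series with pure A initially, C_R(τ) = k₁C_{A0}/(k₂−k₁)·(e^(−k₁τ) − e^(−k₂τ)).
e^(−k₁τ) = e^(−0.0488×42.4) = e^(−2.069) = 0.1263; e^(−k₂τ) = e^(−2.629) = 0.07217.
C_R = 0.0488×1.69/(0.0620−0.0488) × (0.1263−0.07217) = 6.248×0.05413 = 0.3382 kmol/m³.

0.338 kmol/m³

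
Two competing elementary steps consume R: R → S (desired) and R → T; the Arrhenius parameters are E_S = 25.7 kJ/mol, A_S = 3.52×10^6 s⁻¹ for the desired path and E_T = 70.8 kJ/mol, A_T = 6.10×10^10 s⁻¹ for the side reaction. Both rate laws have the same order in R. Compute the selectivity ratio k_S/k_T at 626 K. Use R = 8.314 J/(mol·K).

0.335

Since both paths have the same order in R, the concentration cancels and S_{S/T} = k_S/k_T = (A_S/A_T)·exp[(E_T−E_S)/(RT)].
(E_T−E_S)/(RT) = (70.8−25.7)×10³/(8.314×626) = 45100/5205 = 8.665.
k_S/k_T = (3.52×10^6/6.10×10^10)·exp(8.665) = 5.770×10^-5 × 5799 = 0.335.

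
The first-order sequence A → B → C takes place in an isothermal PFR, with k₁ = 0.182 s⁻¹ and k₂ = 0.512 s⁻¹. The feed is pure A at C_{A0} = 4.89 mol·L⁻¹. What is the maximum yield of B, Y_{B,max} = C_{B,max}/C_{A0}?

0.201

For a first-order series the maximum intermediate yield is C_{B,max}/C_{A0} = (k₁/k₂)^[k₂/(k₂−k₁)].
= (0.182/0.512)^(0.512/(0.512−0.182)) = (0.3555)^(1.552) = 0.2009.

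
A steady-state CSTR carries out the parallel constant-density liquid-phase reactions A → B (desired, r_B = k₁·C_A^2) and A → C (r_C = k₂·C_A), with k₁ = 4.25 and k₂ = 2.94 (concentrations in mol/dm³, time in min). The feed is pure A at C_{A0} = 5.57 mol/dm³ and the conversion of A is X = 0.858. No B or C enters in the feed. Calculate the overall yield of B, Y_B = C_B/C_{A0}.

0.458

Exit C_A = C_{A0}(1−X) = 5.57×0.142 = 0.7909 mol/dm³.
Rates in a CSTR are evaluated at the outlet concentration: r_B = 4.25×0.7909^2 = 2.659, r_C = 2.94×0.7909 = 2.325.
Fraction of consumed A going to B: r_B/(r_B+r_C) = 0.5334.
C_B = 0.5334·C_{A0}·X = 0.5334×5.57×0.858 = 2.55 mol/dm³; Y_B = C_B/C_{A0} = 0.458.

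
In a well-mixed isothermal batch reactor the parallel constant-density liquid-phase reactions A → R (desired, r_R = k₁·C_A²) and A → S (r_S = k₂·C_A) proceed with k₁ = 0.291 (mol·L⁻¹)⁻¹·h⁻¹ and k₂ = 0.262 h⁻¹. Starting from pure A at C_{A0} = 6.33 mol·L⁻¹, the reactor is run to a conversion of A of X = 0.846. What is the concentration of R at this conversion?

C_A = C_{A0}(1−X) = 0.9748 mol·L⁻¹.
Along a PFR/batch, dC_S/dC_A = −r_S/(r_R+r_S) = −k₂/(k₂+k₁·C_A).
Integrating from C_{A0} to C_A: C_S = (0.262/0.291)·ln[(0.262+0.291·6.33)/(0.262+0.291·0.975)] = 0.9003·ln(2.104/0.5457) = 1.215 mol·L⁻¹.
Then C_R = (C_{A0}−C_A) − C_S = 5.355 − 1.215 = 4.140 mol·L⁻¹.

4.14 mol·L⁻¹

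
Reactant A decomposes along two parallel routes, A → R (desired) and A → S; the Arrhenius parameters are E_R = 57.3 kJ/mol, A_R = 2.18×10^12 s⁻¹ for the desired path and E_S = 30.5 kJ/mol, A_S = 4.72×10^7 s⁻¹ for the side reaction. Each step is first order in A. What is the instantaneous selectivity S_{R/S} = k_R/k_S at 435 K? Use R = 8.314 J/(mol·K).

27.9

With equal orders, S_{R/S} = k_R/k_S = (A_R/A_S)·exp[(E_S−E_R)/(RT)].
(E_S−E_R)/(RT) = (30.5−57.3)×10³/(8.314×435) = -26800/3617 = -7.410.
k_R/k_S = (2.18×10^12/4.72×10^7)·exp(-7.410) = 46186 × 6.050×10^-4 = 27.9.
Since E_R > E_S, raising the temperature improves selectivity toward R.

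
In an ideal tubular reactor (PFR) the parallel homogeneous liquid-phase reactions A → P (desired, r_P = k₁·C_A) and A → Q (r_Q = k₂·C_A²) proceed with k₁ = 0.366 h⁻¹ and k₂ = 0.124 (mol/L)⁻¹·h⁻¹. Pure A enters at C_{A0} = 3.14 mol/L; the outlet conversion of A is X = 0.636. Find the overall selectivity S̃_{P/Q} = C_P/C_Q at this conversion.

1.42

C_A = C_{A0}(1−X) = 1.143 mol/L.
Along a PFR/batch, dC_P/dC_A = −r_P/(r_P+r_Q) = −k₁/(k₁+k₂·C_A).
Integrating from C_{A0} to C_A: C_P = (0.366/0.124)·ln[(0.366+0.124·3.14)/(0.366+0.124·1.14)] = 2.952·ln(0.7554/0.5077) = 1.173 mol/L.
C_Q = (C_{A0}−C_A)−C_P = 0.8245 mol/L; S̃_{P/Q} = 1.173/0.8245 = 1.42.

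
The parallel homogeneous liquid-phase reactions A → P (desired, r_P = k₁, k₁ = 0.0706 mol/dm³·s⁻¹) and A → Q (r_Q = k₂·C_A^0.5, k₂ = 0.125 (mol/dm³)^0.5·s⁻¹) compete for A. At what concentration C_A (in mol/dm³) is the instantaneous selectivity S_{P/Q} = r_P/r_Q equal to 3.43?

S_{P/Q} = (k₁/k₂)·C_A^-0.5 ⇒ C_A = (S·k₂/k₁)^(-2).
= (3.43×0.125/0.0706)^(-2) = (6.073)^(-2) = 0.0271 mol/dm³.

0.0271 mol/dm³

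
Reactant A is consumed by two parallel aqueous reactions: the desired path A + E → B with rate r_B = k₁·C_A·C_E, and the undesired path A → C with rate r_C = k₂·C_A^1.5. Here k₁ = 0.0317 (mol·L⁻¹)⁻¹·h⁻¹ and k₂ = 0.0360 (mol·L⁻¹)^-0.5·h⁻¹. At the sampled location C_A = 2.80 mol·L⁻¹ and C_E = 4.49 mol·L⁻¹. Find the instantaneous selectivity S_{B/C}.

2.36

S_{B/C} = r_B/r_C = (k₁·C_A·C_E)/(k₂·C_A^1.5) = (k₁/k₂)·C_A^-0.5·C_E.
= (0.0317×2.800×4.490) / (0.0360×2.800^1.5) = 0.3985/0.1687 = 2.36.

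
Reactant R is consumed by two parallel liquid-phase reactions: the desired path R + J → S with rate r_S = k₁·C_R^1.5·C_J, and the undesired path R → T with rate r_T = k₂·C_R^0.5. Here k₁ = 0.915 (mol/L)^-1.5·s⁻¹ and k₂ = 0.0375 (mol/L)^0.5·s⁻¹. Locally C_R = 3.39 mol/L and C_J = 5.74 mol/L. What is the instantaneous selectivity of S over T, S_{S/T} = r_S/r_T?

S_{S/T} = r_S/r_T = (k₁·C_R^1.5·C_J)/(k₂·C_R^0.5) = (k₁/k₂)·C_R·C_J.
= (0.915×3.390^1.5×5.740) / (0.0375×3.390^0.5) = 32.78/0.06904 = 475.

475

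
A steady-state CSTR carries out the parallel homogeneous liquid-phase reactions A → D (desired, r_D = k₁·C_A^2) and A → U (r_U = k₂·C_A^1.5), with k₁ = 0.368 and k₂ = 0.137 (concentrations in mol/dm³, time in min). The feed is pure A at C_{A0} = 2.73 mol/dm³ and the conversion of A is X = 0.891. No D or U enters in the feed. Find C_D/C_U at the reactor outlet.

1.47

Exit C_A = C_{A0}(1−X) = 2.73×0.109 = 0.2976 mol/dm³.
In a CSTR the entire volume is at exit conditions, so r_D = 0.368×0.2976^2 = 0.03259 and r_U = 0.137×0.2976^1.5 = 0.02224.
Overall selectivity = C_D/C_U = r_Dτ/(r_Uτ) = r_D/r_U = 1.47.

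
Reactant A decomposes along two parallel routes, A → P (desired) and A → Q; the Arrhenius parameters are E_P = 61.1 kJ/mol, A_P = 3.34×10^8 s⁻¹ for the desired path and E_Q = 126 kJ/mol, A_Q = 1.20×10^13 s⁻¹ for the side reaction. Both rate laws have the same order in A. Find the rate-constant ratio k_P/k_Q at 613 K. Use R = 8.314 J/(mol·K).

With equal orders, S_{P/Q} = k_P/k_Q = (A_P/A_Q)·exp[(E_Q−E_P)/(RT)].
(E_Q−E_P)/(RT) = (126−61.1)×10³/(8.314×613) = 64900/5096 = 12.73.
k_P/k_Q = (3.34×10^8/1.20×10^13)·exp(12.73) = 2.783×10^-5 × 3.392×10^5 = 9.44.

9.44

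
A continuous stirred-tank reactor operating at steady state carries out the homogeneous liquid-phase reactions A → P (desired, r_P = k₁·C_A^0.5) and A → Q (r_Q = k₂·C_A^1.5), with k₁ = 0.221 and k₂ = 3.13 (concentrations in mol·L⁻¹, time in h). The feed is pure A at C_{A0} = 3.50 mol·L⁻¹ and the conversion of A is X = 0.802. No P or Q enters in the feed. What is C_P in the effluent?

0.260 mol·L⁻¹

Exit C_A = C_{A0}(1−X) = 3.50×0.198 = 0.6930 mol·L⁻¹.
Rates in a CSTR are evaluated at the outlet concentration: r_P = 0.221×0.6930^0.5 = 0.1840, r_Q = 3.13×0.6930^1.5 = 1.806.
Fraction of consumed A going to P: r_P/(r_P+r_Q) = 0.09247.
C_P = 0.09247·C_{A0}·X = 0.09247×3.50×0.802 = 0.260 mol·L⁻¹.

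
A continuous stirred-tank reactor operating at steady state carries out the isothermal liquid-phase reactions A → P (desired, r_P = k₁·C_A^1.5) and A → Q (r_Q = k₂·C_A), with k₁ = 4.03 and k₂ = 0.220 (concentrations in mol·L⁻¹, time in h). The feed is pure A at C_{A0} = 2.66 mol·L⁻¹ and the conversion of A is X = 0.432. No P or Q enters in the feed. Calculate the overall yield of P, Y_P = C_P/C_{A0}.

Exit C_A = C_{A0}(1−X) = 2.66×0.568 = 1.511 mol·L⁻¹.
A CSTR operates uniformly at the exit composition, giving r_P = 7.484 and r_Q = 0.3324 (each k·C_A^n at C_A = 1.511).
Fraction of consumed A going to P: r_P/(r_P+r_Q) = 0.9575.
C_P = 0.9575·C_{A0}·X = 0.9575×2.66×0.432 = 1.10 mol·L⁻¹; Y_P = C_P/C_{A0} = 0.414.

0.414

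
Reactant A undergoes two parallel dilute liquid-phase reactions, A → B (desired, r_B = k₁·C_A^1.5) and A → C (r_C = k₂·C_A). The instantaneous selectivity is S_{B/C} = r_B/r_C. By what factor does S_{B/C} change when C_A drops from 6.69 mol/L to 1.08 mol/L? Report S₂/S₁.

0.402

S_{B/C} = (k₁/k₂)·C_A^0.5, so S₂/S₁ = (C_{A,2}/C_{A,1})^0.5.
= (1.08/6.69)^0.5 = (0.1614)^0.5 = 0.402.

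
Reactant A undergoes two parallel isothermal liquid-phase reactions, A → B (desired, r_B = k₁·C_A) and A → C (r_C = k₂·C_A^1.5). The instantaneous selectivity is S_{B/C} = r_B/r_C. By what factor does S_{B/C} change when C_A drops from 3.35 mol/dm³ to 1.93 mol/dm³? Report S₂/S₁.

1.32

S_{B/C} = (k₁/k₂)·C_A^-0.5, so S₂/S₁ = (C_{A,2}/C_{A,1})^-0.5.
= (1.93/3.35)^(-0.5) = (0.5761)^(-0.5) = 1.32.
Selectivity toward B rises as C_A falls — low-concentration operation is favoured.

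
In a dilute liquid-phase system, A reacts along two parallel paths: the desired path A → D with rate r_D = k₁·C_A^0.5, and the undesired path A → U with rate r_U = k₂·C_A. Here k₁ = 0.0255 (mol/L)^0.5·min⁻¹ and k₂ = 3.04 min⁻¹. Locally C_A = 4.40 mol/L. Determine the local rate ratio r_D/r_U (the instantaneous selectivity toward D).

S_{D/U} = r_D/r_U = (k₁·C_A^0.5)/(k₂·C_A) = (k₁/k₂)·C_A^-0.5.
= (0.0255×4.400^0.5) / (3.04×4.400) = 0.05349/13.38 = 0.00400.
The undesired path is higher order in A, so low C_A (CSTR or dilute feed) favours D.

0.00400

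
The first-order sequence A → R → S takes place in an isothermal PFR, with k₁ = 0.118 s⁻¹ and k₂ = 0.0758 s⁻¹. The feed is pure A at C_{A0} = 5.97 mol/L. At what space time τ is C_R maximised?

For first-order series the maximum of C_R occurs at τ_opt = ln(k₂/k₁)/(k₂−k₁).
= ln(0.0758/0.118)/(0.0758−0.118) = ln(0.6424)/-0.04220 = -0.4426/-0.04220 = 10.5 s.

10.5 s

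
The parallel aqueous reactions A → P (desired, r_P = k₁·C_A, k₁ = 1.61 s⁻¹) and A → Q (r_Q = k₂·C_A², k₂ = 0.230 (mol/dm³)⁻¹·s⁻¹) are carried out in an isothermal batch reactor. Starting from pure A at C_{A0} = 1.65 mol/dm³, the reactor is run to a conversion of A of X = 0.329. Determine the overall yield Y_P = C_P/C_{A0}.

0.275

C_A = C_{A0}(1−X) = 1.107 mol/dm³.
Along a PFR/batch, dC_P/dC_A = −r_P/(r_P+r_Q) = −k₁/(k₁+k₂·C_A).
Integrating from C_{A0} to C_A: C_P = (1.61/0.230)·ln[(1.61+0.230·1.65)/(1.61+0.230·1.11)] = 7.000·ln(1.990/1.865) = 0.4537 mol/dm³.
Y_P = C_P/C_{A0} = 0.4537/1.65 = 0.275.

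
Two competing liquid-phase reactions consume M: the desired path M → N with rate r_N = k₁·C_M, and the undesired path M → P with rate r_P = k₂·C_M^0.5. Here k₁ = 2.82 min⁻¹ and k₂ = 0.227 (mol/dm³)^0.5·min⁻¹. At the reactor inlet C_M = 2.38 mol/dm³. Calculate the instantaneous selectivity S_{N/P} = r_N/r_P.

S_{N/P} = r_N/r_P = (k₁·C_M)/(k₂·C_M^0.5) = (k₁/k₂)·C_M^0.5.
= (2.82×2.380) / (0.227×2.380^0.5) = 6.712/0.3502 = 19.2.

19.2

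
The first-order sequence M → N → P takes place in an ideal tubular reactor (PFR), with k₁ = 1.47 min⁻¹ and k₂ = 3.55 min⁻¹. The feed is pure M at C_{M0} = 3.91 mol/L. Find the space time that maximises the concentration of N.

The intermediate peaks when r₁ = r₂, i.e. k₁e^(−k₁τ) = k₂e^(−k₂τ), giving τ_opt = ln(k₂/k₁)/(k₂−k₁).
= ln(3.55/1.47)/(3.55−1.47) = ln(2.415)/2.080 = 0.8817/2.080 = 0.424 min.

0.424 min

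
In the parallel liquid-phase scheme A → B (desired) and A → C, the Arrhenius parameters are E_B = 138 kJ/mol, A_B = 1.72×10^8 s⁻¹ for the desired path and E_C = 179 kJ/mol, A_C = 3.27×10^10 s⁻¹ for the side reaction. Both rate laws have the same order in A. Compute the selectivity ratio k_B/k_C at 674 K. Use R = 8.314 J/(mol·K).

7.92

k_B/k_C = (A_B/A_C)·exp[−(E_B−E_C)/(RT)] = (A_B/A_C)·exp[(E_C−E_B)/(RT)].
(E_C−E_B)/(RT) = (179−138)×10³/(8.314×674) = 41000/5604 = 7.317.
k_B/k_C = (1.72×10^8/3.27×10^10)·exp(7.317) = 0.005260 × 1505 = 7.92.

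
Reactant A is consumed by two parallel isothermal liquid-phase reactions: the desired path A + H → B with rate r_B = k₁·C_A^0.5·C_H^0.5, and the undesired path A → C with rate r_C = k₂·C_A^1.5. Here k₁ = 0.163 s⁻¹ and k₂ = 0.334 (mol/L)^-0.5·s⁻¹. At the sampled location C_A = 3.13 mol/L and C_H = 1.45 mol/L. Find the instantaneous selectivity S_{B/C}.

0.188

S_{B/C} = r_B/r_C = (k₁·C_A^0.5·C_H^0.5)/(k₂·C_A^1.5) = (k₁/k₂)·C_A⁻¹·C_H^0.5.
= (0.163×3.130^0.5×1.450^0.5) / (0.334×3.130^1.5) = 0.3473/1.850 = 0.188.
The undesired path is higher order in A, so low C_A (CSTR or dilute feed) favours B.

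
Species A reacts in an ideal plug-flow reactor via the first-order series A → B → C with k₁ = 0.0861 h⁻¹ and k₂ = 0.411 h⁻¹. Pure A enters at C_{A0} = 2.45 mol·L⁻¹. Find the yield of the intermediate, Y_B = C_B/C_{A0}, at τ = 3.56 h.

0.134

For first-order series with pure A initially, C_B(τ) = k₁C_{A0}/(k₂−k₁)·(e^(−k₁τ) − e^(−k₂τ)).
e^(−k₁τ) = e^(−0.0861×3.56) = e^(−0.3065) = 0.7360; e^(−k₂τ) = e^(−1.463) = 0.2315.
C_B = 0.0861×2.45/(0.411−0.0861) × (0.7360−0.2315) = 0.6493×0.5045 = 0.3276 mol·L⁻¹.
Y_B = C_B/C_{A0} = 0.3276/2.45 = 0.134.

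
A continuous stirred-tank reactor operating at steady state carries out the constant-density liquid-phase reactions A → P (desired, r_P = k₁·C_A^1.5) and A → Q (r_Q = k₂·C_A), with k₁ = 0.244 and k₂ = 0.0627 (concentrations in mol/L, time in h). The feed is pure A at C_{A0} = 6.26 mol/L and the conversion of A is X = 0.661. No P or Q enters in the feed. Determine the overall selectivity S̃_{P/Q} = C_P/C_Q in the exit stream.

5.67

Exit C_A = C_{A0}(1−X) = 6.26×0.339 = 2.122 mol/L.
Rates in a CSTR are evaluated at the outlet concentration: r_P = 0.244×2.122^1.5 = 0.7543, r_Q = 0.0627×2.122 = 0.1331.
Overall selectivity = C_P/C_Q = r_Pτ/(r_Qτ) = r_P/r_Q = 5.67.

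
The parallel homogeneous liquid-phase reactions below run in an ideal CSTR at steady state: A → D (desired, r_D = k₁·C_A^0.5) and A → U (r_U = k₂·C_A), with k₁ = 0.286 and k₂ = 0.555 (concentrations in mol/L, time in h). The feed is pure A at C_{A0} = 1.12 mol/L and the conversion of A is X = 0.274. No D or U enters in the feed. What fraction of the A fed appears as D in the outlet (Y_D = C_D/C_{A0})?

Exit C_A = C_{A0}(1−X) = 1.12×0.726 = 0.8131 mol/L.
In a CSTR the entire volume is at exit conditions, so r_D = 0.286×0.8131^0.5 = 0.2579 and r_U = 0.555×0.8131 = 0.4513.
Fraction of consumed A going to D: r_D/(r_D+r_U) = 0.3637.
C_D = 0.3637·C_{A0}·X = 0.3637×1.12×0.274 = 0.112 mol/L; Y_D = C_D/C_{A0} = 0.0996.

0.0996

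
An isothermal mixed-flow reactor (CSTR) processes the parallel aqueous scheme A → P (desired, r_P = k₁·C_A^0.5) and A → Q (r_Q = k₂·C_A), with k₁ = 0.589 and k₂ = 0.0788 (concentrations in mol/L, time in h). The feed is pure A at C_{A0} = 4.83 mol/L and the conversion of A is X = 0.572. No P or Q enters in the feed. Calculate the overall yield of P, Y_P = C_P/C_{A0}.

Exit C_A = C_{A0}(1−X) = 4.83×0.428 = 2.067 mol/L.
A CSTR operates uniformly at the exit composition, giving r_P = 0.8469 and r_Q = 0.1629 (each k·C_A^n at C_A = 2.067).
Fraction of consumed A going to P: r_P/(r_P+r_Q) = 0.8387.
C_P = 0.8387·C_{A0}·X = 0.8387×4.83×0.572 = 2.32 mol/L; Y_P = C_P/C_{A0} = 0.480.

0.480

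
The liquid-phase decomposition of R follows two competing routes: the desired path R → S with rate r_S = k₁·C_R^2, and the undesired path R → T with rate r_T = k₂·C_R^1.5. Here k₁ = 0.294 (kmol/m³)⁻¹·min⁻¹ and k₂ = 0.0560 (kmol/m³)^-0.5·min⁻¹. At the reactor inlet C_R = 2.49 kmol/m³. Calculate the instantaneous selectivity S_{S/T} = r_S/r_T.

8.28

S_{S/T} = r_S/r_T = (k₁·C_R^2)/(k₂·C_R^1.5) = (k₁/k₂)·C_R^0.5.
= (0.294×2.490^2) / (0.0560×2.490^1.5) = 1.823/0.2200 = 8.28.
Since the desired path is higher order in R, keeping C_R high (PFR or concentrated feed) favours S.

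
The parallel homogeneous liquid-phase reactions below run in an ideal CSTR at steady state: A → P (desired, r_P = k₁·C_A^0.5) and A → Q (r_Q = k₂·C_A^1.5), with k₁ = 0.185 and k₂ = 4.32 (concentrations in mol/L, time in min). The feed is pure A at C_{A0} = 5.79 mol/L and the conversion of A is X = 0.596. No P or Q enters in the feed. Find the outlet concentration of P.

0.0620 mol/L

Exit C_A = C_{A0}(1−X) = 5.79×0.404 = 2.339 mol/L.
A CSTR operates uniformly at the exit composition, giving r_P = 0.2829 and r_Q = 15.46 (each k·C_A^n at C_A = 2.339).
Fraction of consumed A going to P: r_P/(r_P+r_Q) = 0.01798.
C_P = 0.01798·C_{A0}·X = 0.01798×5.79×0.596 = 0.0620 mol/L.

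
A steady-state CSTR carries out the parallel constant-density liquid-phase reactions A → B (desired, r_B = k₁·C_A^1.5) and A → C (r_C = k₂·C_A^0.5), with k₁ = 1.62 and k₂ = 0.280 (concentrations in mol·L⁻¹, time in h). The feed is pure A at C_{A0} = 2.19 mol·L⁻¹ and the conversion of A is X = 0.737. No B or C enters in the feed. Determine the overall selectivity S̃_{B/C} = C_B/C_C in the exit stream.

Exit C_A = C_{A0}(1−X) = 2.19×0.263 = 0.5760 mol·L⁻¹.
In a CSTR the entire volume is at exit conditions, so r_B = 1.62×0.5760^1.5 = 0.7081 and r_C = 0.280×0.5760^0.5 = 0.2125.
Overall selectivity = C_B/C_C = r_Bτ/(r_Cτ) = r_B/r_C = 3.33.

3.33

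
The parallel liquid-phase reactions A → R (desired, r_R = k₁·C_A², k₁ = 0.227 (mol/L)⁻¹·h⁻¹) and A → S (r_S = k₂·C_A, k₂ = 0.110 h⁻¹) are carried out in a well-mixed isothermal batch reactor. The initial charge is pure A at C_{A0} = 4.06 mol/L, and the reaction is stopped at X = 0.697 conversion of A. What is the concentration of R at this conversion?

2.36 mol/L

C_A = C_{A0}(1−X) = 1.230 mol/L.
Along a PFR/batch, dC_S/dC_A = −r_S/(r_R+r_S) = −k₂/(k₂+k₁·C_A).
Integrating from C_{A0} to C_A: C_S = (0.110/0.227)·ln[(0.110+0.227·4.06)/(0.110+0.227·1.23)] = 0.4846·ln(1.032/0.3893) = 0.4723 mol/L.
Then C_R = (C_{A0}−C_A) − C_S = 2.830 − 0.4723 = 2.358 mol/L.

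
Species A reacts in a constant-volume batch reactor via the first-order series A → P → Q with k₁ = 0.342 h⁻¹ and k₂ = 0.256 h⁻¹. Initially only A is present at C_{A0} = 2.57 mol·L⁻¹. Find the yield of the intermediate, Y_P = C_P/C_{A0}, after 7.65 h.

0.270

For first-order series with pure A initially, C_P(t) = k₁C_{A0}/(k₂−k₁)·(e^(−k₁t) − e^(−k₂t)).
e^(−k₁t) = e^(−0.342×7.65) = e^(−2.616) = 0.07307; e^(−k₂t) = e^(−1.958) = 0.1411.
C_P = 0.342×2.57/(0.256−0.342) × (0.07307−0.1411) = (-10.22)×(-0.06801) = 0.6951 mol·L⁻¹.
Y_P = C_P/C_{A0} = 0.6951/2.57 = 0.270.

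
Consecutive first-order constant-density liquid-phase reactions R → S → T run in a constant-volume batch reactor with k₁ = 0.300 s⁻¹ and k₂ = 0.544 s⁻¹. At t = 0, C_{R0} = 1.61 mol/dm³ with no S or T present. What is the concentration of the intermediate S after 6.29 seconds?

0.235 mol/dm³

Solving the coupled first-order balances gives C_S(t) = [k₁/(k₂−k₁)]·C_{R0}·(e^(−k₁t) − e^(−k₂t)).
e^(−k₁t) = e^(−0.300×6.29) = e^(−1.887) = 0.1515; e^(−k₂t) = e^(−3.422) = 0.03265.
C_S = 0.300×1.61/(0.544−0.300) × (0.1515−0.03265) = 1.980×0.1189 = 0.2353 mol/dm³.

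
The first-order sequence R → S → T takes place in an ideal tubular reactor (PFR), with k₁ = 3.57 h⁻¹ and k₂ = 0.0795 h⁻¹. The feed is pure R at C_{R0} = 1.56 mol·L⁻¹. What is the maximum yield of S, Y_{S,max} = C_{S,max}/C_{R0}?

0.917

For a first-order series the maximum intermediate yield is C_{S,max}/C_{R0} = (k₁/k₂)^[k₂/(k₂−k₁)].
= (3.57/0.0795)^(0.0795/(0.0795−3.57)) = (44.91)^(-0.02278) = 0.9170.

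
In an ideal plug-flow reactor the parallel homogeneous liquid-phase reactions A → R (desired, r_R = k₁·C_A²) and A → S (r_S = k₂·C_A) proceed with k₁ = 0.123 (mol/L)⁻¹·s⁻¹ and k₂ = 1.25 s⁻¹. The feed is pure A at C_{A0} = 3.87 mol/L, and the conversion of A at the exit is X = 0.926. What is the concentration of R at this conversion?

0.587 mol/L

C_A = C_{A0}(1−X) = 0.2864 mol/L.
Along a PFR/batch, dC_S/dC_A = −r_S/(r_R+r_S) = −k₂/(k₂+k₁·C_A).
Integrating from C_{A0} to C_A: C_S = (1.25/0.123)·ln[(1.25+0.123·3.87)/(1.25+0.123·0.286)] = 10.16·ln(1.726/1.285) = 2.997 mol/L.
Then C_R = (C_{A0}−C_A) − C_S = 3.584 − 2.997 = 0.5869 mol/L.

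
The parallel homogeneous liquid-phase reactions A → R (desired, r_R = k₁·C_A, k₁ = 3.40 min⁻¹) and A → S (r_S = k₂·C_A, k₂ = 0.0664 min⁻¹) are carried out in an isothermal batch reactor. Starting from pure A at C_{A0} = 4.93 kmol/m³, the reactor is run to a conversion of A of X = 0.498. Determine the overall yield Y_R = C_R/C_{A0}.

C_A = C_{A0}(1−X) = 2.475 kmol/m³.
Both paths are first order in A, so the instantaneous fraction to R is constant: dC_R/d(−C_A) = k₁/(k₁+k₂) = 0.9808.
C_R = 0.9808·(C_{A0}−C_A) = 0.9808×2.455 = 2.41 kmol/m³.
Y_R = C_R/C_{A0} = 2.408/4.93 = 0.488.

0.488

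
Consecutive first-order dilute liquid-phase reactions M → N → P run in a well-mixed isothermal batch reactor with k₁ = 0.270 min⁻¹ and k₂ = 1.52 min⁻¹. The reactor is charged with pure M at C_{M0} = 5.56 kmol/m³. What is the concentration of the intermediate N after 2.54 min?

Solving the coupled first-order balances gives C_N(t) = [k₁/(k₂−k₁)]·C_{M0}·(e^(−k₁t) − e^(−k₂t)).
e^(−k₁t) = e^(−0.270×2.54) = e^(−0.6858) = 0.5037; e^(−k₂t) = e^(−3.861) = 0.02105.
C_N = 0.270×5.56/(1.52−0.270) × (0.5037−0.02105) = 1.201×0.4826 = 0.5796 kmol/m³.

0.580 kmol/m³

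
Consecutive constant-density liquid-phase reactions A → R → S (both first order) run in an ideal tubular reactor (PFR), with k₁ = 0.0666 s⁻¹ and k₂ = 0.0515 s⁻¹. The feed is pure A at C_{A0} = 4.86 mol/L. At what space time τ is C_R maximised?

For first-order series the maximum of C_R occurs at τ_opt = ln(k₂/k₁)/(k₂−k₁).
= ln(0.0515/0.0666)/(0.0515−0.0666) = ln(0.7733)/-0.01510 = -0.2571/-0.01510 = 17.0 s.

17.0 s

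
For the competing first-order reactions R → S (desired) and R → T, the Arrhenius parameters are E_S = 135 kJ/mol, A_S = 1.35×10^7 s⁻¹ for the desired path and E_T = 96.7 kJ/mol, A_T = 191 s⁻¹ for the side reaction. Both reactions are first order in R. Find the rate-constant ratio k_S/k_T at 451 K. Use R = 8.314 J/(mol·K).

With equal orders, S_{S/T} = k_S/k_T = (A_S/A_T)·exp[(E_T−E_S)/(RT)].
(E_T−E_S)/(RT) = (96.7−135)×10³/(8.314×451) = -38300/3750 = -10.21.
k_S/k_T = (1.35×10^7/191)·exp(-10.21) = 70681 × 3.664×10^-5 = 2.59.
Since E_S > E_T, raising the temperature improves selectivity toward S.

2.59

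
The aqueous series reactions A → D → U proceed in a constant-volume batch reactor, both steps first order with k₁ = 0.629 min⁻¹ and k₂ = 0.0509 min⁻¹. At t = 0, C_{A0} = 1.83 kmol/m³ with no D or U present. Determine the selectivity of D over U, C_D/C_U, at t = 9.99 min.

1.89

For first-order series with pure A initially, C_D(t) = k₁C_{A0}/(k₂−k₁)·(e^(−k₁t) − e^(−k₂t)).
e^(−k₁t) = e^(−0.629×9.99) = e^(−6.284) = 0.001866; e^(−k₂t) = e^(−0.5085) = 0.6014.
C_D = 0.629×1.83/(0.0509−0.629) × (0.001866−0.6014) = (-1.991)×(-0.5995) = 1.194 kmol/m³.
C_A = C_{A0}e^(−k₁t) = 0.003416 kmol/m³, so C_U = C_{A0}−C_A−C_D = 0.6328 kmol/m³; C_D/C_U = 1.89.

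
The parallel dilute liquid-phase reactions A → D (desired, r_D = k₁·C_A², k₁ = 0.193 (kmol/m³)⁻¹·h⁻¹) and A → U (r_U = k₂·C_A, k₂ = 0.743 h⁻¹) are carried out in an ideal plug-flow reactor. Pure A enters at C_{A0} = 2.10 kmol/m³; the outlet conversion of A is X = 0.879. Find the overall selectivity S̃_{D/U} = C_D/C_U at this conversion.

0.291

C_A = C_{A0}(1−X) = 0.2541 kmol/m³.
Along a PFR/batch, dC_U/dC_A = −r_U/(r_D+r_U) = −k₂/(k₂+k₁·C_A).
Integrating from C_{A0} to C_A: C_U = (0.743/0.193)·ln[(0.743+0.193·2.10)/(0.743+0.193·0.254)] = 3.850·ln(1.148/0.7920) = 1.430 kmol/m³.
Then C_D = (C_{A0}−C_A) − C_U = 1.846 − 1.430 = 0.4160 kmol/m³.
S̃_{D/U} = C_D/C_U = 0.4160/1.430 = 0.291.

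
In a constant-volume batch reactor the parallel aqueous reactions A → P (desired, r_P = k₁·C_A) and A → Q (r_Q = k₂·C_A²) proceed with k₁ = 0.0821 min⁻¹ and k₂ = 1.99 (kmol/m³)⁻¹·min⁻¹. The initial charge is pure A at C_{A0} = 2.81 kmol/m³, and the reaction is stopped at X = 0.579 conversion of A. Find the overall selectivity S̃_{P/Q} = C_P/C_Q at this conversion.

C_A = C_{A0}(1−X) = 1.183 kmol/m³.
Along a PFR/batch, dC_P/dC_A = −r_P/(r_P+r_Q) = −k₁/(k₁+k₂·C_A).
Integrating from C_{A0} to C_A: C_P = (0.0821/1.99)·ln[(0.0821+1.99·2.81)/(0.0821+1.99·1.18)] = 0.04126·ln(5.674/2.436) = 0.03488 kmol/m³.
C_Q = (C_{A0}−C_A)−C_P = 1.592 kmol/m³; S̃_{P/Q} = 0.03488/1.592 = 0.0219.

0.0219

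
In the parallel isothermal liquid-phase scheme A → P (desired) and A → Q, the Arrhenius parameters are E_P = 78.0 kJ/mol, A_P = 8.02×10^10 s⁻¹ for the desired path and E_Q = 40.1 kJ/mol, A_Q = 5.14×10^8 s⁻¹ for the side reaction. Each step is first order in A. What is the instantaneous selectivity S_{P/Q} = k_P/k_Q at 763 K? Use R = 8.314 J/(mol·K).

Since both paths have the same order in A, the concentration cancels and S_{P/Q} = k_P/k_Q = (A_P/A_Q)·exp[(E_Q−E_P)/(RT)].
(E_Q−E_P)/(RT) = (40.1−78.0)×10³/(8.314×763) = -37900/6344 = -5.975.
k_P/k_Q = (8.02×10^10/5.14×10^8)·exp(-5.975) = 156.0 × 0.002543 = 0.397.
Since E_P > E_Q, raising the temperature improves selectivity toward P.

0.397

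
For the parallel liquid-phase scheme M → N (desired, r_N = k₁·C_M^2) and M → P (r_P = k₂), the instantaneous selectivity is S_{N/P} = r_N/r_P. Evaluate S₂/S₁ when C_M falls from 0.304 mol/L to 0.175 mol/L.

0.331

S_{N/P} = (k₁/k₂)·C_M^2, so S₂/S₁ = (C_{M,2}/C_{M,1})^2.
= (0.175/0.304)^2 = (0.5757)^2 = 0.331.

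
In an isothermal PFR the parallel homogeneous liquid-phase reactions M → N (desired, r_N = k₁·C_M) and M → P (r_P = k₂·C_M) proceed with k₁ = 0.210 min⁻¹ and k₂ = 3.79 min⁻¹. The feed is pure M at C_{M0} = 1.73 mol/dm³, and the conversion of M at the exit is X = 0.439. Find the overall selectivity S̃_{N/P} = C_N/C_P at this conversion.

C_M = C_{M0}(1−X) = 0.9705 mol/dm³.
Both paths are first order in M, so the instantaneous fraction to N is constant: dC_N/d(−C_M) = k₁/(k₁+k₂) = 0.05250.
C_N = 0.05250·(C_{M0}−C_M) = 0.05250×0.7595 = 0.0399 mol/dm³.
C_P = (C_{M0}−C_M)−C_N = 0.7196 mol/dm³; S̃_{N/P} = 0.03987/0.7196 = 0.0554.

0.0554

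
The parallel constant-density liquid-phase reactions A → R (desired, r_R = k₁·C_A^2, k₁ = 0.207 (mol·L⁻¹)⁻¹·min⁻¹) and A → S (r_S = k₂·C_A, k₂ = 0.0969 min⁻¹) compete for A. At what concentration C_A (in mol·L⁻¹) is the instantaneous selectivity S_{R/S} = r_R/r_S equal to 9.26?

S_{R/S} = (k₁/k₂)·C_A ⇒ C_A = S·k₂/k₁.
= 9.26×0.0969/0.207 = 4.33 mol·L⁻¹.

4.33 mol·L⁻¹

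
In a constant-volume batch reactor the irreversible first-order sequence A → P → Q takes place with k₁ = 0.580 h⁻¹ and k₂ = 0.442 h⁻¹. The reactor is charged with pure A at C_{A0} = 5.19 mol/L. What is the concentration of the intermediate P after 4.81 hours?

Solving the coupled first-order balances gives C_P(t) = [k₁/(k₂−k₁)]·C_{A0}·(e^(−k₁t) − e^(−k₂t)).
e^(−k₁t) = e^(−0.580×4.81) = e^(−2.790) = 0.06143; e^(−k₂t) = e^(−2.126) = 0.1193.
C_P = 0.580×5.19/(0.442−0.580) × (0.06143−0.1193) = (-21.81)×(-0.05788) = 1.262 mol/L.

1.26 mol/L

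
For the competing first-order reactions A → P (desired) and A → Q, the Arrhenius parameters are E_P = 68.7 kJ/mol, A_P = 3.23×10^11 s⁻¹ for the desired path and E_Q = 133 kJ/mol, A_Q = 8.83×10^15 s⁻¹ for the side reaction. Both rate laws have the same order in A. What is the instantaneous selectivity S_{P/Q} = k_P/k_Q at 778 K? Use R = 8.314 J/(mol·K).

Since both paths have the same order in A, the concentration cancels and S_{P/Q} = k_P/k_Q = (A_P/A_Q)·exp[(E_Q−E_P)/(RT)].
(E_Q−E_P)/(RT) = (133−68.7)×10³/(8.314×778) = 64300/6468 = 9.941.
k_P/k_Q = (3.23×10^11/8.83×10^15)·exp(9.941) = 3.658×10^-5 × 20760 = 0.759.
Since E_P < E_Q, lowering the temperature improves selectivity toward P.

0.759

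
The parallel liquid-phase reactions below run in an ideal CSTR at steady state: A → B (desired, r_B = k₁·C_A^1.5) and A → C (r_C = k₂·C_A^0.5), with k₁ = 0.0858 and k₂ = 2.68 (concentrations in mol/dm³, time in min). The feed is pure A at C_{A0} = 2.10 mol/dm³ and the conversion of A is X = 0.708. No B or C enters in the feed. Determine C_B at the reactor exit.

Exit C_A = C_{A0}(1−X) = 2.10×0.292 = 0.6132 mol/dm³.
A CSTR operates uniformly at the exit composition, giving r_B = 0.04120 and r_C = 2.099 (each k·C_A^n at C_A = 0.6132).
Fraction of consumed A going to B: r_B/(r_B+r_C) = 0.01925.
C_B = 0.01925·C_{A0}·X = 0.01925×2.10×0.708 = 0.0286 mol/dm³.

0.0286 mol/dm³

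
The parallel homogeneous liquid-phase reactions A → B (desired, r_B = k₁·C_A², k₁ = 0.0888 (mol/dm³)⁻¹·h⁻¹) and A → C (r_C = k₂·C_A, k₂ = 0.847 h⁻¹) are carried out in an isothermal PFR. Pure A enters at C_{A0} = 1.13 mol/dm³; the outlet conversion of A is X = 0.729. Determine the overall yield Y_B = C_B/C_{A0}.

C_A = C_{A0}(1−X) = 0.3062 mol/dm³.
Along a PFR/batch, dC_C/dC_A = −r_C/(r_B+r_C) = −k₂/(k₂+k₁·C_A).
Integrating from C_{A0} to C_A: C_C = (0.847/0.0888)·ln[(0.847+0.0888·1.13)/(0.847+0.0888·0.306)] = 9.538·ln(0.9473/0.8742) = 0.7665 mol/dm³.
Then C_B = (C_{A0}−C_A) − C_C = 0.8238 − 0.7665 = 0.05727 mol/dm³.
Y_B = C_B/C_{A0} = 0.05727/1.13 = 0.0507.

0.0507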